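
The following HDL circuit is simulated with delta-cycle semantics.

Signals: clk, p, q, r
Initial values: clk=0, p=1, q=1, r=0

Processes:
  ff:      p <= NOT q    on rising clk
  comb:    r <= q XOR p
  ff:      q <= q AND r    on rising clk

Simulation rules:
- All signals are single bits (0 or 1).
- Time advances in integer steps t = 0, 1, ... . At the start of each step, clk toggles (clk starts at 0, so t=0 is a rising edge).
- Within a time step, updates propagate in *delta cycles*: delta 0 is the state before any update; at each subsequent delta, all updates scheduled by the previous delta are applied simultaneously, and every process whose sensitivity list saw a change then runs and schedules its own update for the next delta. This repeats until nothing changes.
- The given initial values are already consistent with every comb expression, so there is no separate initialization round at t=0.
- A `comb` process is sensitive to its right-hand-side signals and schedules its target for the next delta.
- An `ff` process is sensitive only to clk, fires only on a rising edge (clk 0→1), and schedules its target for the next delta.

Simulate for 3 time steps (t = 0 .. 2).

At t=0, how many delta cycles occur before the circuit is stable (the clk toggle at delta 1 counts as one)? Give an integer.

t0.Δ0 q=1 clk=0 p=1 r=0
t0.Δ1 q=1 clk=1 p=1 r=0
t0.Δ2 q=0 clk=1 p=0 r=0
t1.Δ0 q=0 clk=1 p=0 r=0
t1.Δ1 q=0 clk=0 p=0 r=0
t2.Δ0 q=0 clk=0 p=0 r=0
t2.Δ1 q=0 clk=1 p=0 r=0
t2.Δ2 q=0 clk=1 p=1 r=0
t2.Δ3 q=0 clk=1 p=1 r=1

2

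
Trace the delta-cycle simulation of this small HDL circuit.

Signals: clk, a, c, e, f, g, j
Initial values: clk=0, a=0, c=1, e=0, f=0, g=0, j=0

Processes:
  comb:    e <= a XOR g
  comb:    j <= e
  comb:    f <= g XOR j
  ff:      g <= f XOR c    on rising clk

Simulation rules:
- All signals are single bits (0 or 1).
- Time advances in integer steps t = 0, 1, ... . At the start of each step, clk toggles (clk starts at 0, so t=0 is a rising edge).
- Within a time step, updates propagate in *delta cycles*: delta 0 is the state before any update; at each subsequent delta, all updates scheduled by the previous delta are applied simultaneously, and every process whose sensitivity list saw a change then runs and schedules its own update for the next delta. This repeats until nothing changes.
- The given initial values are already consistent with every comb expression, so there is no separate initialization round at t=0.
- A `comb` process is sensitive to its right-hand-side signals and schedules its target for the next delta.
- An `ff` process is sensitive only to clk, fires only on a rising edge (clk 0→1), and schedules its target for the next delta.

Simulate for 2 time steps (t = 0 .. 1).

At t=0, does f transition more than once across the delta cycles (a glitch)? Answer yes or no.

[bits: j,f,e,g,c,clk,a]
t=0: Δ0=0000100 Δ1=0000110 Δ2=0001110 Δ3=0111110 Δ4=1111110 Δ5=1011110 | 5Δ
t=1: Δ0=1011110 Δ1=1011100 | 1Δ

yes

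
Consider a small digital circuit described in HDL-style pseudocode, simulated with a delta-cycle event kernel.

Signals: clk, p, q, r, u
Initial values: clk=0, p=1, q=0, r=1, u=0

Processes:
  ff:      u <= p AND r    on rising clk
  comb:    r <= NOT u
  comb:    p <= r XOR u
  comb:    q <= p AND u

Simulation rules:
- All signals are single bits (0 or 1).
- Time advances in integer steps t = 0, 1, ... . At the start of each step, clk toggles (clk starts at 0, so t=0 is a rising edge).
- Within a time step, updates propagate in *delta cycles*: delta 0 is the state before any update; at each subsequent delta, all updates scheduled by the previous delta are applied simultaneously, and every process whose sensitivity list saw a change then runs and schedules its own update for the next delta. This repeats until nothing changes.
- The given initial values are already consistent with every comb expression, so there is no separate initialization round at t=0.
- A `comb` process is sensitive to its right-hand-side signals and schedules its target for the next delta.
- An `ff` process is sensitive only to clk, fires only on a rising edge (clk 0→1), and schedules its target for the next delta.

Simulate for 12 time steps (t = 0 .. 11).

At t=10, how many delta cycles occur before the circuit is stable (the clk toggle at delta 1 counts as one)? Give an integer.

t=0 Δ0: q=0 clk=0 p=1 u=0 r=1
  Δ1: clk:0→1
  Δ2: u:0→1
  Δ3: q:0→1, p:1→0, r:1→0
  Δ4: q:1→0, p:0→1
  Δ5: q:0→1
  (5Δ to stable)
t=1 Δ0: q=1 clk=1 p=1 u=1 r=0
  Δ1: clk:1→0
  (1Δ to stable)
t=2 Δ0: q=1 clk=0 p=1 u=1 r=0
  Δ1: clk:0→1
  Δ2: u:1→0
  Δ3: q:1→0, p:1→0, r:0→1
  Δ4: p:0→1
  (4Δ to stable)
t=3 Δ0: q=0 clk=1 p=1 u=0 r=1
  Δ1: clk:1→0
  (1Δ to stable)
t=4 Δ0: q=0 clk=0 p=1 u=0 r=1
  Δ1: clk:0→1
  Δ2: u:0→1
  Δ3: q:0→1, p:1→0, r:1→0
  Δ4: q:1→0, p:0→1
  Δ5: q:0→1
  (5Δ to stable)
t=5 Δ0: q=1 clk=1 p=1 u=1 r=0
  Δ1: clk:1→0
  (1Δ to stable)
t=6 Δ0: q=1 clk=0 p=1 u=1 r=0
  Δ1: clk:0→1
  Δ2: u:1→0
  Δ3: q:1→0, p:1→0, r:0→1
  Δ4: p:0→1
  (4Δ to stable)
t=7 Δ0: q=0 clk=1 p=1 u=0 r=1
  Δ1: clk:1→0
  (1Δ to stable)
t=8 Δ0: q=0 clk=0 p=1 u=0 r=1
  Δ1: clk:0→1
  Δ2: u:0→1
  Δ3: q:0→1, p:1→0, r:1→0
  Δ4: q:1→0, p:0→1
  Δ5: q:0→1
  (5Δ to stable)
t=9 Δ0: q=1 clk=1 p=1 u=1 r=0
  Δ1: clk:1→0
  (1Δ to stable)
t=10 Δ0: q=1 clk=0 p=1 u=1 r=0
  Δ1: clk:0→1
  Δ2: u:1→0
  Δ3: q:1→0, p:1→0, r:0→1
  Δ4: p:0→1
  (4Δ to stable)
t=11 Δ0: q=0 clk=1 p=1 u=0 r=1
  Δ1: clk:1→0
  (1Δ to stable)

4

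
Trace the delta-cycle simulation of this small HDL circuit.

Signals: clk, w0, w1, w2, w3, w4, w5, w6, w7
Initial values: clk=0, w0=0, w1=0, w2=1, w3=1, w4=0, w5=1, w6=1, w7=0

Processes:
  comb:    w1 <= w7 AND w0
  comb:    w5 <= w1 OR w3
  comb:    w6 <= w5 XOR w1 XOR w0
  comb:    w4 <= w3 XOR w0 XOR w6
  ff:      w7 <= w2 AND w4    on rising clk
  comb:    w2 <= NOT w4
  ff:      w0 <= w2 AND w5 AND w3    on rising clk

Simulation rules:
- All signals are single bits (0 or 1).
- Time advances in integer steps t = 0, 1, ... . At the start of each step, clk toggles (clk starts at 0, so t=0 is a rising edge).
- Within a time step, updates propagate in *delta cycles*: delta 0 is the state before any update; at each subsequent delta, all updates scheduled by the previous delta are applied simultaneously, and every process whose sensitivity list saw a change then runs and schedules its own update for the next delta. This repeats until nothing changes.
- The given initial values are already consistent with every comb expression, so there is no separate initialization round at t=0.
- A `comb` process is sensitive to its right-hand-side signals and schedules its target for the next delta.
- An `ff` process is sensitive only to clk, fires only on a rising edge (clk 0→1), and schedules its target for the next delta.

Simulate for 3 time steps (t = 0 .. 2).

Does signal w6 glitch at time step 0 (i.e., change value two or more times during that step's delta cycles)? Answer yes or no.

no

[bits: w0,w3,clk,w5,w6,w7,w2,w4,w1]
t=0: Δ0=010110100 Δ1=011110100 Δ2=111110100 Δ3=111100110 Δ4=111100000 Δ5=111100100 | 5Δ
t=1: Δ0=111100100 Δ1=110100100 | 1Δ
t=2: Δ0=110100100 Δ1=111100100 | 1Δ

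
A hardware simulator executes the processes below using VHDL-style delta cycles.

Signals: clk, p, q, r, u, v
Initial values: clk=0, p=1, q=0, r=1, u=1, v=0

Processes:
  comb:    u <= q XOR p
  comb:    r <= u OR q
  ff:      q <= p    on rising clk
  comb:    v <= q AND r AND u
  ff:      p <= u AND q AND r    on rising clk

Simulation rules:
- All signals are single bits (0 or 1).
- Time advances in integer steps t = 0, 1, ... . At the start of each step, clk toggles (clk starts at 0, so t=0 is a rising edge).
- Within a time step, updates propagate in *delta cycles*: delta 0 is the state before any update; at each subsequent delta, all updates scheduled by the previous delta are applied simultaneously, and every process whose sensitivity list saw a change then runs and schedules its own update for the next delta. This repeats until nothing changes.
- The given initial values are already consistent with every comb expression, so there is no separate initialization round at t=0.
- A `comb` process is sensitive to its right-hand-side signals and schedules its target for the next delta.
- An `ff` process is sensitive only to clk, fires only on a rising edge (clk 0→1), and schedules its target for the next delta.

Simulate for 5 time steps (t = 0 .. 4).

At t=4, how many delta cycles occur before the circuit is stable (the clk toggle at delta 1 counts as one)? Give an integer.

3

t=0 Δ0: clk=0 r=1 q=0 v=0 p=1 u=1
  Δ1: clk:0→1
  Δ2: q:0→1, p:1→0
  Δ3: v:0→1
  (3Δ to stable)
t=1 Δ0: clk=1 r=1 q=1 v=1 p=0 u=1
  Δ1: clk:1→0
  (1Δ to stable)
t=2 Δ0: clk=0 r=1 q=1 v=1 p=0 u=1
  Δ1: clk:0→1
  Δ2: q:1→0, p:0→1
  Δ3: v:1→0
  (3Δ to stable)
t=3 Δ0: clk=1 r=1 q=0 v=0 p=1 u=1
  Δ1: clk:1→0
  (1Δ to stable)
t=4 Δ0: clk=0 r=1 q=0 v=0 p=1 u=1
  Δ1: clk:0→1
  Δ2: q:0→1, p:1→0
  Δ3: v:0→1
  (3Δ to stable)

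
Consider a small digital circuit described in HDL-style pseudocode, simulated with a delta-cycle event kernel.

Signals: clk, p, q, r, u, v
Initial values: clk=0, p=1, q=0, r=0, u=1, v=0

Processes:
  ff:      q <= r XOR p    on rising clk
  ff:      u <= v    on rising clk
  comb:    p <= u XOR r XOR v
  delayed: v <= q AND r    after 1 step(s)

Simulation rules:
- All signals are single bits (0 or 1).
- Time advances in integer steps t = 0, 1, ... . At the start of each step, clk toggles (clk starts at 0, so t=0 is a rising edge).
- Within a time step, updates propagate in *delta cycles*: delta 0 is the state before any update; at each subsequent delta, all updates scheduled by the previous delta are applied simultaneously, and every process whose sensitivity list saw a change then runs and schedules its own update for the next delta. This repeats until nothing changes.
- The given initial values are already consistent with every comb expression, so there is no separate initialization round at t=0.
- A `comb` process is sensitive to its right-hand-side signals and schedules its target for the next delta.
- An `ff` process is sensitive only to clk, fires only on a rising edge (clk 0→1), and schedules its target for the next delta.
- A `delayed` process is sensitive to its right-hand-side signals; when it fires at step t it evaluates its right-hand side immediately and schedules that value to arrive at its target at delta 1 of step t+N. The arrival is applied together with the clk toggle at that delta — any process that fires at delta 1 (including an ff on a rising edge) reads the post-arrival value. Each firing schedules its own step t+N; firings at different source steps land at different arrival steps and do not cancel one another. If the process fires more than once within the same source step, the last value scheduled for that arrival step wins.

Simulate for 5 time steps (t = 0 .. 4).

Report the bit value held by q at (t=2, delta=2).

0

[bits: u,p,clk,r,q,v]
t=0: Δ0=110000 Δ1=111000 Δ2=011010 Δ3=001010 | 3Δ
t=1: Δ0=001010 Δ1=000010 | 1Δ
t=2: Δ0=000010 Δ1=001010 Δ2=001000 | 2Δ
t=3: Δ0=001000 Δ1=000000 | 1Δ
t=4: Δ0=000000 Δ1=001000 | 1Δ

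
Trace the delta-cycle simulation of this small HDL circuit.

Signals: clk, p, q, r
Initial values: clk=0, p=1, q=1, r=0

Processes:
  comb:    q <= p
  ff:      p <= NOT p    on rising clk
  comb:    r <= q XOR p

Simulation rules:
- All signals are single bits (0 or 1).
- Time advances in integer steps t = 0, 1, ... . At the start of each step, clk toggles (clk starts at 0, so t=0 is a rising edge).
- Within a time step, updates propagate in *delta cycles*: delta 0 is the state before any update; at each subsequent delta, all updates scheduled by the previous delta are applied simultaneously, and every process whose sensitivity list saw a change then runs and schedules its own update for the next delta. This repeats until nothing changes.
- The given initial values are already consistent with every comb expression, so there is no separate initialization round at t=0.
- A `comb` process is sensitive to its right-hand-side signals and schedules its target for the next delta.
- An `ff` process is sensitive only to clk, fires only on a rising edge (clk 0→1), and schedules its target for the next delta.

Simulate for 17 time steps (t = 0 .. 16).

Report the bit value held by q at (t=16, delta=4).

t=0 Δ0: clk=0 q=1 p=1 r=0
  Δ1: clk:0→1
  Δ2: p:1→0
  Δ3: q:1→0, r:0→1
  Δ4: r:1→0
  (4Δ to stable)
t=1 Δ0: clk=1 q=0 p=0 r=0
  Δ1: clk:1→0
  (1Δ to stable)
t=2 Δ0: clk=0 q=0 p=0 r=0
  Δ1: clk:0→1
  Δ2: p:0→1
  Δ3: q:0→1, r:0→1
  Δ4: r:1→0
  (4Δ to stable)
t=3 Δ0: clk=1 q=1 p=1 r=0
  Δ1: clk:1→0
  (1Δ to stable)
t=4 Δ0: clk=0 q=1 p=1 r=0
  Δ1: clk:0→1
  Δ2: p:1→0
  Δ3: q:1→0, r:0→1
  Δ4: r:1→0
  (4Δ to stable)
t=5 Δ0: clk=1 q=0 p=0 r=0
  Δ1: clk:1→0
  (1Δ to stable)
t=6 Δ0: clk=0 q=0 p=0 r=0
  Δ1: clk:0→1
  Δ2: p:0→1
  Δ3: q:0→1, r:0→1
  Δ4: r:1→0
  (4Δ to stable)
t=7 Δ0: clk=1 q=1 p=1 r=0
  Δ1: clk:1→0
  (1Δ to stable)
t=8 Δ0: clk=0 q=1 p=1 r=0
  Δ1: clk:0→1
  Δ2: p:1→0
  Δ3: q:1→0, r:0→1
  Δ4: r:1→0
  (4Δ to stable)
t=9 Δ0: clk=1 q=0 p=0 r=0
  Δ1: clk:1→0
  (1Δ to stable)
t=10 Δ0: clk=0 q=0 p=0 r=0
  Δ1: clk:0→1
  Δ2: p:0→1
  Δ3: q:0→1, r:0→1
  Δ4: r:1→0
  (4Δ to stable)
t=11 Δ0: clk=1 q=1 p=1 r=0
  Δ1: clk:1→0
  (1Δ to stable)
t=12 Δ0: clk=0 q=1 p=1 r=0
  Δ1: clk:0→1
  Δ2: p:1→0
  Δ3: q:1→0, r:0→1
  Δ4: r:1→0
  (4Δ to stable)
t=13 Δ0: clk=1 q=0 p=0 r=0
  Δ1: clk:1→0
  (1Δ to stable)
t=14 Δ0: clk=0 q=0 p=0 r=0
  Δ1: clk:0→1
  Δ2: p:0→1
  Δ3: q:0→1, r:0→1
  Δ4: r:1→0
  (4Δ to stable)
t=15 Δ0: clk=1 q=1 p=1 r=0
  Δ1: clk:1→0
  (1Δ to stable)
t=16 Δ0: clk=0 q=1 p=1 r=0
  Δ1: clk:0→1
  Δ2: p:1→0
  Δ3: q:1→0, r:0→1
  Δ4: r:1→0
  (4Δ to stable)

0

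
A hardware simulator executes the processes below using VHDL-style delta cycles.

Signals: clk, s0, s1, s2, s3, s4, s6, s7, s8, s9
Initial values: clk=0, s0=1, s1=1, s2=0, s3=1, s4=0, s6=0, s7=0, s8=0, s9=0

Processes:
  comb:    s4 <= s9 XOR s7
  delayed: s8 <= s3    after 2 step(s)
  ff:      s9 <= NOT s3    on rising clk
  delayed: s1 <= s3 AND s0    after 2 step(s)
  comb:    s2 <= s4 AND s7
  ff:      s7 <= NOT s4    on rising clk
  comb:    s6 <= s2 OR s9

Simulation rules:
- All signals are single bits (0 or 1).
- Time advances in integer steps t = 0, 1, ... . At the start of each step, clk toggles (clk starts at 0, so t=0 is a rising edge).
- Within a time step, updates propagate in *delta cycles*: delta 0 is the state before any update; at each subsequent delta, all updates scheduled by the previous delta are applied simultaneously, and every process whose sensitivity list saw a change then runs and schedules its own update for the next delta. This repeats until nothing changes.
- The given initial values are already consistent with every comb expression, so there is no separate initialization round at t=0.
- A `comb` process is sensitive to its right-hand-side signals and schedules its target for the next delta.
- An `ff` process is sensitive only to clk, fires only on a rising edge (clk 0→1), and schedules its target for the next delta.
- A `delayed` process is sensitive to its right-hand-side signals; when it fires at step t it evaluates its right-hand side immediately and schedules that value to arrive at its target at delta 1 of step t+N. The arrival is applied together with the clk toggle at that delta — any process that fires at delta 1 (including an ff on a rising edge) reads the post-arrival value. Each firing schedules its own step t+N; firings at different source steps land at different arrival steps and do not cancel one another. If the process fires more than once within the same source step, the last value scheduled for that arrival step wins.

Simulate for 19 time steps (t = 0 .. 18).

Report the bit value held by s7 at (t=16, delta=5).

1

t=0 Δ0: s3=1 s9=0 clk=0 s1=1 s0=1 s8=0 s4=0 s2=0 s6=0 s7=0
  Δ1: clk:0→1
  Δ2: s7:0→1
  Δ3: s4:0→1
  Δ4: s2:0→1
  Δ5: s6:0→1
  (5Δ to stable)
t=1 Δ0: s3=1 s9=0 clk=1 s1=1 s0=1 s8=0 s4=1 s2=1 s6=1 s7=1
  Δ1: clk:1→0
  (1Δ to stable)
t=2 Δ0: s3=1 s9=0 clk=0 s1=1 s0=1 s8=0 s4=1 s2=1 s6=1 s7=1
  Δ1: clk:0→1
  Δ2: s7:1→0
  Δ3: s4:1→0, s2:1→0
  Δ4: s6:1→0
  (4Δ to stable)
t=3 Δ0: s3=1 s9=0 clk=1 s1=1 s0=1 s8=0 s4=0 s2=0 s6=0 s7=0
  Δ1: clk:1→0
  (1Δ to stable)
t=4 Δ0: s3=1 s9=0 clk=0 s1=1 s0=1 s8=0 s4=0 s2=0 s6=0 s7=0
  Δ1: clk:0→1
  Δ2: s7:0→1
  Δ3: s4:0→1
  Δ4: s2:0→1
  Δ5: s6:0→1
  (5Δ to stable)
t=5 Δ0: s3=1 s9=0 clk=1 s1=1 s0=1 s8=0 s4=1 s2=1 s6=1 s7=1
  Δ1: clk:1→0
  (1Δ to stable)
t=6 Δ0: s3=1 s9=0 clk=0 s1=1 s0=1 s8=0 s4=1 s2=1 s6=1 s7=1
  Δ1: clk:0→1
  Δ2: s7:1→0
  Δ3: s4:1→0, s2:1→0
  Δ4: s6:1→0
  (4Δ to stable)
t=7 Δ0: s3=1 s9=0 clk=1 s1=1 s0=1 s8=0 s4=0 s2=0 s6=0 s7=0
  Δ1: clk:1→0
  (1Δ to stable)
t=8 Δ0: s3=1 s9=0 clk=0 s1=1 s0=1 s8=0 s4=0 s2=0 s6=0 s7=0
  Δ1: clk:0→1
  Δ2: s7:0→1
  Δ3: s4:0→1
  Δ4: s2:0→1
  Δ5: s6:0→1
  (5Δ to stable)
t=9 Δ0: s3=1 s9=0 clk=1 s1=1 s0=1 s8=0 s4=1 s2=1 s6=1 s7=1
  Δ1: clk:1→0
  (1Δ to stable)
t=10 Δ0: s3=1 s9=0 clk=0 s1=1 s0=1 s8=0 s4=1 s2=1 s6=1 s7=1
  Δ1: clk:0→1
  Δ2: s7:1→0
  Δ3: s4:1→0, s2:1→0
  Δ4: s6:1→0
  (4Δ to stable)
t=11 Δ0: s3=1 s9=0 clk=1 s1=1 s0=1 s8=0 s4=0 s2=0 s6=0 s7=0
  Δ1: clk:1→0
  (1Δ to stable)
t=12 Δ0: s3=1 s9=0 clk=0 s1=1 s0=1 s8=0 s4=0 s2=0 s6=0 s7=0
  Δ1: clk:0→1
  Δ2: s7:0→1
  Δ3: s4:0→1
  Δ4: s2:0→1
  Δ5: s6:0→1
  (5Δ to stable)
t=13 Δ0: s3=1 s9=0 clk=1 s1=1 s0=1 s8=0 s4=1 s2=1 s6=1 s7=1
  Δ1: clk:1→0
  (1Δ to stable)
t=14 Δ0: s3=1 s9=0 clk=0 s1=1 s0=1 s8=0 s4=1 s2=1 s6=1 s7=1
  Δ1: clk:0→1
  Δ2: s7:1→0
  Δ3: s4:1→0, s2:1→0
  Δ4: s6:1→0
  (4Δ to stable)
t=15 Δ0: s3=1 s9=0 clk=1 s1=1 s0=1 s8=0 s4=0 s2=0 s6=0 s7=0
  Δ1: clk:1→0
  (1Δ to stable)
t=16 Δ0: s3=1 s9=0 clk=0 s1=1 s0=1 s8=0 s4=0 s2=0 s6=0 s7=0
  Δ1: clk:0→1
  Δ2: s7:0→1
  Δ3: s4:0→1
  Δ4: s2:0→1
  Δ5: s6:0→1
  (5Δ to stable)
t=17 Δ0: s3=1 s9=0 clk=1 s1=1 s0=1 s8=0 s4=1 s2=1 s6=1 s7=1
  Δ1: clk:1→0
  (1Δ to stable)
t=18 Δ0: s3=1 s9=0 clk=0 s1=1 s0=1 s8=0 s4=1 s2=1 s6=1 s7=1
  Δ1: clk:0→1
  Δ2: s7:1→0
  Δ3: s4:1→0, s2:1→0
  Δ4: s6:1→0
  (4Δ to stable)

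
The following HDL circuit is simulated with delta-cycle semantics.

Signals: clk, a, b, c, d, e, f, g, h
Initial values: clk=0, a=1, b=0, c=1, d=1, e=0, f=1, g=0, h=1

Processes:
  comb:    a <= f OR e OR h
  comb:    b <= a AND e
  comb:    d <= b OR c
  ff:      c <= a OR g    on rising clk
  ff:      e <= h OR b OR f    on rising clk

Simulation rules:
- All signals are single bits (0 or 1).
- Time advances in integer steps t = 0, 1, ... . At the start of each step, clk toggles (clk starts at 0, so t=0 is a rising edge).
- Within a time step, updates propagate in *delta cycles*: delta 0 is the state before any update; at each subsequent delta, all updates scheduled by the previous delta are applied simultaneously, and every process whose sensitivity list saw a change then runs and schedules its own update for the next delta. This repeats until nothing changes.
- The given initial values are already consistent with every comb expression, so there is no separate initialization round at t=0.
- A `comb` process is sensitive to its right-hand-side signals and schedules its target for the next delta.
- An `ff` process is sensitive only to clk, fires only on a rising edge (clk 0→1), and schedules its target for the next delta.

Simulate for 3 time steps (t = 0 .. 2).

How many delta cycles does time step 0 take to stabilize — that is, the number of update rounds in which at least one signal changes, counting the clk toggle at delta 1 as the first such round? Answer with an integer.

3

[bits: c,h,f,d,g,b,clk,e,a]
t=0: Δ0=111100001 Δ1=111100101 Δ2=111100111 Δ3=111101111 | 3Δ
t=1: Δ0=111101111 Δ1=111101011 | 1Δ
t=2: Δ0=111101011 Δ1=111101111 | 1Δ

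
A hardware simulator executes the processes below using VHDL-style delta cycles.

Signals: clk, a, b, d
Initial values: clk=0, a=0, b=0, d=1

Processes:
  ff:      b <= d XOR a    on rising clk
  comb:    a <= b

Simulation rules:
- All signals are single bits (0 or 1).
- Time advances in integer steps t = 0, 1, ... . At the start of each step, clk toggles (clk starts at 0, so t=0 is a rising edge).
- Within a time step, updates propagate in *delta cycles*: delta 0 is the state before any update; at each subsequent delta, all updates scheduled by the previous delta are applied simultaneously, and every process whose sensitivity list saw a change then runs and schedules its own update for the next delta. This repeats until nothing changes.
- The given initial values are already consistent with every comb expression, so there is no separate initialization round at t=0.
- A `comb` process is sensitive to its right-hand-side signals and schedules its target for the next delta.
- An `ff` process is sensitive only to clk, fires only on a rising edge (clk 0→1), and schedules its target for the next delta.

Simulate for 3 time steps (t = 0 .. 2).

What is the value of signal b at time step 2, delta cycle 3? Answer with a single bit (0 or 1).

0

t0.Δ0 b=0 clk=0 a=0 d=1
t0.Δ1 b=0 clk=1 a=0 d=1
t0.Δ2 b=1 clk=1 a=0 d=1
t0.Δ3 b=1 clk=1 a=1 d=1
t1.Δ0 b=1 clk=1 a=1 d=1
t1.Δ1 b=1 clk=0 a=1 d=1
t2.Δ0 b=1 clk=0 a=1 d=1
t2.Δ1 b=1 clk=1 a=1 d=1
t2.Δ2 b=0 clk=1 a=1 d=1
t2.Δ3 b=0 clk=1 a=0 d=1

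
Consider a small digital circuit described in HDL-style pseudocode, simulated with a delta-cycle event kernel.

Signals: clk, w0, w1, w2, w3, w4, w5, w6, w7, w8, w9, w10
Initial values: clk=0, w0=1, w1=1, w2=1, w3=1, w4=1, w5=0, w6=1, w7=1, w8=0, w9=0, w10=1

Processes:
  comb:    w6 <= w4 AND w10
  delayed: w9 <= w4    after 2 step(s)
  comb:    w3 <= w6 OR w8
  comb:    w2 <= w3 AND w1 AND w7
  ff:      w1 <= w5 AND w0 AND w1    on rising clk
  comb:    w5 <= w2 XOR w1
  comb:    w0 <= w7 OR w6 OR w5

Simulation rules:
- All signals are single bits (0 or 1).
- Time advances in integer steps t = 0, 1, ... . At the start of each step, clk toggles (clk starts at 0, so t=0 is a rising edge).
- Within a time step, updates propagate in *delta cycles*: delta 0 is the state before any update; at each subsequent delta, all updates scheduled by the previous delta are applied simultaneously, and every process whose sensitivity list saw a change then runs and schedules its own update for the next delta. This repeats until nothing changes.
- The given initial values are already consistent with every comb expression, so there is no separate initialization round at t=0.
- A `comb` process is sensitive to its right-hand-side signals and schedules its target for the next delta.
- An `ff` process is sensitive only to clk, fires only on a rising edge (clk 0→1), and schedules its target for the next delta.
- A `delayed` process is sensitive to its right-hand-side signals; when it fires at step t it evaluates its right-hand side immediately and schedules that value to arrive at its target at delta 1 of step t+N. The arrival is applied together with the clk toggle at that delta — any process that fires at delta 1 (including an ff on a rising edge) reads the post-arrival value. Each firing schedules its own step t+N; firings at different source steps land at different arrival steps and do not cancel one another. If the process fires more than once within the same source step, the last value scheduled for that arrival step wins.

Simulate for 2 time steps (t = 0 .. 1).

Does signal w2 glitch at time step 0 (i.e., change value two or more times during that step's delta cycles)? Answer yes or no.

t0.Δ0 w9=0 w1=1 w4=1 w0=1 w10=1 w3=1 w5=0 w7=1 w8=0 w2=1 w6=1 clk=0
t0.Δ1 w9=0 w1=1 w4=1 w0=1 w10=1 w3=1 w5=0 w7=1 w8=0 w2=1 w6=1 clk=1
t0.Δ2 w9=0 w1=0 w4=1 w0=1 w10=1 w3=1 w5=0 w7=1 w8=0 w2=1 w6=1 clk=1
t0.Δ3 w9=0 w1=0 w4=1 w0=1 w10=1 w3=1 w5=1 w7=1 w8=0 w2=0 w6=1 clk=1
t0.Δ4 w9=0 w1=0 w4=1 w0=1 w10=1 w3=1 w5=0 w7=1 w8=0 w2=0 w6=1 clk=1
t1.Δ0 w9=0 w1=0 w4=1 w0=1 w10=1 w3=1 w5=0 w7=1 w8=0 w2=0 w6=1 clk=1
t1.Δ1 w9=0 w1=0 w4=1 w0=1 w10=1 w3=1 w5=0 w7=1 w8=0 w2=0 w6=1 clk=0

no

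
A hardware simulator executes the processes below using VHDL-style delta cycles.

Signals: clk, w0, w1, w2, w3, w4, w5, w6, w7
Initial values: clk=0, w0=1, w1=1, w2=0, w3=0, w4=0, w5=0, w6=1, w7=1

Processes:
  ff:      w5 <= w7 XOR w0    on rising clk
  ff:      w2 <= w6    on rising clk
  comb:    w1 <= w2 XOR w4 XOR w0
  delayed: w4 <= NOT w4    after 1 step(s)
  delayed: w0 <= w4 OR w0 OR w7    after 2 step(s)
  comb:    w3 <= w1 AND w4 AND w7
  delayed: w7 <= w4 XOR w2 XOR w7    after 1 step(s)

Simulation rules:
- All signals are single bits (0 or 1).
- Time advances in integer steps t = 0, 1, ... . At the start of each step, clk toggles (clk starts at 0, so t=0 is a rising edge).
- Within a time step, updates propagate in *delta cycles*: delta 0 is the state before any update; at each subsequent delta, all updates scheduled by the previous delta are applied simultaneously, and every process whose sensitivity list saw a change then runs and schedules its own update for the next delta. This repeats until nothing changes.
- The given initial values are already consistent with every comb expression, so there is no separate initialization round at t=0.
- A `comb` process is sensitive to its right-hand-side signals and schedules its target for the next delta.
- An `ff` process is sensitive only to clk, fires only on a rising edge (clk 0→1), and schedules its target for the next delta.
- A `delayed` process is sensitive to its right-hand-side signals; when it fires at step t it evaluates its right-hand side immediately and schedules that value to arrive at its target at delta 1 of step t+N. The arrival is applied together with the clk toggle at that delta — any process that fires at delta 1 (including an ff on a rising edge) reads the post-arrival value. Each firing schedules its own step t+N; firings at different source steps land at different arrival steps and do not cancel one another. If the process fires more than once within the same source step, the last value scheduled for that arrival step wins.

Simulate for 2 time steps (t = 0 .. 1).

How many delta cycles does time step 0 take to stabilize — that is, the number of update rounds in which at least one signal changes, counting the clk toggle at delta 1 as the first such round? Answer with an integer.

3

t=0 Δ0: w0=1 w6=1 w2=0 w4=0 w5=0 clk=0 w3=0 w7=1 w1=1
  Δ1: clk:0→1
  Δ2: w2:0→1
  Δ3: w1:1→0
  (3Δ to stable)
t=1 Δ0: w0=1 w6=1 w2=1 w4=0 w5=0 clk=1 w3=0 w7=1 w1=0
  Δ1: clk:1→0, w7:1→0
  (1Δ to stable)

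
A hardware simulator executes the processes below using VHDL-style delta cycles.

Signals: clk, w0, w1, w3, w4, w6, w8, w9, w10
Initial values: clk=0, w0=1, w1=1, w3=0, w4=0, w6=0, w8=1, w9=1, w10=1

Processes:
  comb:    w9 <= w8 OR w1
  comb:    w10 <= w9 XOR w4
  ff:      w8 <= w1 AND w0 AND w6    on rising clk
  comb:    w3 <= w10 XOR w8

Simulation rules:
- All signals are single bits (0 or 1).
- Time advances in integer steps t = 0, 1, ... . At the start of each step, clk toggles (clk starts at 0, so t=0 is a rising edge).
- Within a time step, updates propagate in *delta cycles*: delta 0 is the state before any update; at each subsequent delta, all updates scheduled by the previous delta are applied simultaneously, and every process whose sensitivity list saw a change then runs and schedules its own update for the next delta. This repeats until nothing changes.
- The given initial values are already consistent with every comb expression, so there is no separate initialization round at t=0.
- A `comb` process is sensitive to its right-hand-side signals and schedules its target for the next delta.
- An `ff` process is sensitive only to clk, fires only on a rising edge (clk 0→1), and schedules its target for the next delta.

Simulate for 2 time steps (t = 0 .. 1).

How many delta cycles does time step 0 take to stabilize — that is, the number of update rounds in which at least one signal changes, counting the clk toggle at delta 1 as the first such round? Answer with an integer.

t=0 Δ0: w8=1 w0=1 w3=0 clk=0 w10=1 w1=1 w4=0 w6=0 w9=1
  Δ1: clk:0→1
  Δ2: w8:1→0
  Δ3: w3:0→1
  (3Δ to stable)
t=1 Δ0: w8=0 w0=1 w3=1 clk=1 w10=1 w1=1 w4=0 w6=0 w9=1
  Δ1: clk:1→0
  (1Δ to stable)

3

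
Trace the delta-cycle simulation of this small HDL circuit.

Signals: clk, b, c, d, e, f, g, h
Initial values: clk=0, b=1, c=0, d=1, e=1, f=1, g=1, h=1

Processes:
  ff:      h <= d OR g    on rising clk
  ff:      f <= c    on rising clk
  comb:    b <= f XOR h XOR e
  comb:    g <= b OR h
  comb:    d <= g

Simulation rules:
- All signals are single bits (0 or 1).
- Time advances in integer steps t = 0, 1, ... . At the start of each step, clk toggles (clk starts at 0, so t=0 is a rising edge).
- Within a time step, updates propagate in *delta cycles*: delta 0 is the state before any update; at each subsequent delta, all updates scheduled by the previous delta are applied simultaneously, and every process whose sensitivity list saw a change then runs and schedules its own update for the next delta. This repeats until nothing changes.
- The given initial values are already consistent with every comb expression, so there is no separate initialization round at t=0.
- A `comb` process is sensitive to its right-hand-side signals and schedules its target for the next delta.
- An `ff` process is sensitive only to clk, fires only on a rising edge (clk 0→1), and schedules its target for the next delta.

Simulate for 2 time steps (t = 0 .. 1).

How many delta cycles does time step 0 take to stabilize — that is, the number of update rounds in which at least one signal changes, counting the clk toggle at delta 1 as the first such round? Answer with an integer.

3

t=0 Δ0: g=1 h=1 f=1 d=1 c=0 b=1 e=1 clk=0
  Δ1: clk:0→1
  Δ2: f:1→0
  Δ3: b:1→0
  (3Δ to stable)
t=1 Δ0: g=1 h=1 f=0 d=1 c=0 b=0 e=1 clk=1
  Δ1: clk:1→0
  (1Δ to stable)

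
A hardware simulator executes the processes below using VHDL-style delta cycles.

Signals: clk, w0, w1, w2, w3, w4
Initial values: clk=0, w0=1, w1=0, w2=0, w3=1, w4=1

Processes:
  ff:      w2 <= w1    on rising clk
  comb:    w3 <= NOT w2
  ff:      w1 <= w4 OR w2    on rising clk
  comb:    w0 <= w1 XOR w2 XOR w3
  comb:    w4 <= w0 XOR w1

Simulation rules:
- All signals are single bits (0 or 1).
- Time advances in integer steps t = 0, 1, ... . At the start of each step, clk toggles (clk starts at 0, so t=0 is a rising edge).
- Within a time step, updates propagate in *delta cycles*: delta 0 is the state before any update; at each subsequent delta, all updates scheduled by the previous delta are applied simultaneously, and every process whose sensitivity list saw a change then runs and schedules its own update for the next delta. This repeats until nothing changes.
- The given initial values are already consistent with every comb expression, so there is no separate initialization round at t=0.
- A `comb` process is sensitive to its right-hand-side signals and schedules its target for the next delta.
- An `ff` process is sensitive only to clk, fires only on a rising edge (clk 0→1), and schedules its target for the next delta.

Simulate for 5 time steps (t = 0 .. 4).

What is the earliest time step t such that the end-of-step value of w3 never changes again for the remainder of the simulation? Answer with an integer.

t0.Δ0 w3=1 w2=0 clk=0 w4=1 w1=0 w0=1
t0.Δ1 w3=1 w2=0 clk=1 w4=1 w1=0 w0=1
t0.Δ2 w3=1 w2=0 clk=1 w4=1 w1=1 w0=1
t0.Δ3 w3=1 w2=0 clk=1 w4=0 w1=1 w0=0
t0.Δ4 w3=1 w2=0 clk=1 w4=1 w1=1 w0=0
t1.Δ0 w3=1 w2=0 clk=1 w4=1 w1=1 w0=0
t1.Δ1 w3=1 w2=0 clk=0 w4=1 w1=1 w0=0
t2.Δ0 w3=1 w2=0 clk=0 w4=1 w1=1 w0=0
t2.Δ1 w3=1 w2=0 clk=1 w4=1 w1=1 w0=0
t2.Δ2 w3=1 w2=1 clk=1 w4=1 w1=1 w0=0
t2.Δ3 w3=0 w2=1 clk=1 w4=1 w1=1 w0=1
t2.Δ4 w3=0 w2=1 clk=1 w4=0 w1=1 w0=0
t2.Δ5 w3=0 w2=1 clk=1 w4=1 w1=1 w0=0
t3.Δ0 w3=0 w2=1 clk=1 w4=1 w1=1 w0=0
t3.Δ1 w3=0 w2=1 clk=0 w4=1 w1=1 w0=0
t4.Δ0 w3=0 w2=1 clk=0 w4=1 w1=1 w0=0
t4.Δ1 w3=0 w2=1 clk=1 w4=1 w1=1 w0=0

2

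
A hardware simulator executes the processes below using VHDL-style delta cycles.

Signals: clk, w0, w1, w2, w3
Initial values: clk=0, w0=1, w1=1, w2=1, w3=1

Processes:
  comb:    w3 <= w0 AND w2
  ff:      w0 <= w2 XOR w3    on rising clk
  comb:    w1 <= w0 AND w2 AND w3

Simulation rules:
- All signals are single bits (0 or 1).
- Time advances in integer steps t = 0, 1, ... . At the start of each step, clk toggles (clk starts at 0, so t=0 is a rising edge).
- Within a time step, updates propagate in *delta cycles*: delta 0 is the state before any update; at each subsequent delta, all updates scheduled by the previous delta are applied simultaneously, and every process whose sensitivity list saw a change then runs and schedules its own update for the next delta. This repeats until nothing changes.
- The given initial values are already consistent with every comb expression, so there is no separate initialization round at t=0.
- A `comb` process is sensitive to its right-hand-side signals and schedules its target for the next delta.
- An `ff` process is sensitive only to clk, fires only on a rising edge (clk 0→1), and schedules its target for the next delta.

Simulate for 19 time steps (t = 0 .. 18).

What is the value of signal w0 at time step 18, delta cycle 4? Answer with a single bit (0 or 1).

1

t=0 Δ0: w0=1 w3=1 w2=1 w1=1 clk=0
  Δ1: clk:0→1
  Δ2: w0:1→0
  Δ3: w3:1→0, w1:1→0
  (3Δ to stable)
t=1 Δ0: w0=0 w3=0 w2=1 w1=0 clk=1
  Δ1: clk:1→0
  (1Δ to stable)
t=2 Δ0: w0=0 w3=0 w2=1 w1=0 clk=0
  Δ1: clk:0→1
  Δ2: w0:0→1
  Δ3: w3:0→1
  Δ4: w1:0→1
  (4Δ to stable)
t=3 Δ0: w0=1 w3=1 w2=1 w1=1 clk=1
  Δ1: clk:1→0
  (1Δ to stable)
t=4 Δ0: w0=1 w3=1 w2=1 w1=1 clk=0
  Δ1: clk:0→1
  Δ2: w0:1→0
  Δ3: w3:1→0, w1:1→0
  (3Δ to stable)
t=5 Δ0: w0=0 w3=0 w2=1 w1=0 clk=1
  Δ1: clk:1→0
  (1Δ to stable)
t=6 Δ0: w0=0 w3=0 w2=1 w1=0 clk=0
  Δ1: clk:0→1
  Δ2: w0:0→1
  Δ3: w3:0→1
  Δ4: w1:0→1
  (4Δ to stable)
t=7 Δ0: w0=1 w3=1 w2=1 w1=1 clk=1
  Δ1: clk:1→0
  (1Δ to stable)
t=8 Δ0: w0=1 w3=1 w2=1 w1=1 clk=0
  Δ1: clk:0→1
  Δ2: w0:1→0
  Δ3: w3:1→0, w1:1→0
  (3Δ to stable)
t=9 Δ0: w0=0 w3=0 w2=1 w1=0 clk=1
  Δ1: clk:1→0
  (1Δ to stable)
t=10 Δ0: w0=0 w3=0 w2=1 w1=0 clk=0
  Δ1: clk:0→1
  Δ2: w0:0→1
  Δ3: w3:0→1
  Δ4: w1:0→1
  (4Δ to stable)
t=11 Δ0: w0=1 w3=1 w2=1 w1=1 clk=1
  Δ1: clk:1→0
  (1Δ to stable)
t=12 Δ0: w0=1 w3=1 w2=1 w1=1 clk=0
  Δ1: clk:0→1
  Δ2: w0:1→0
  Δ3: w3:1→0, w1:1→0
  (3Δ to stable)
t=13 Δ0: w0=0 w3=0 w2=1 w1=0 clk=1
  Δ1: clk:1→0
  (1Δ to stable)
t=14 Δ0: w0=0 w3=0 w2=1 w1=0 clk=0
  Δ1: clk:0→1
  Δ2: w0:0→1
  Δ3: w3:0→1
  Δ4: w1:0→1
  (4Δ to stable)
t=15 Δ0: w0=1 w3=1 w2=1 w1=1 clk=1
  Δ1: clk:1→0
  (1Δ to stable)
t=16 Δ0: w0=1 w3=1 w2=1 w1=1 clk=0
  Δ1: clk:0→1
  Δ2: w0:1→0
  Δ3: w3:1→0, w1:1→0
  (3Δ to stable)
t=17 Δ0: w0=0 w3=0 w2=1 w1=0 clk=1
  Δ1: clk:1→0
  (1Δ to stable)
t=18 Δ0: w0=0 w3=0 w2=1 w1=0 clk=0
  Δ1: clk:0→1
  Δ2: w0:0→1
  Δ3: w3:0→1
  Δ4: w1:0→1
  (4Δ to stable)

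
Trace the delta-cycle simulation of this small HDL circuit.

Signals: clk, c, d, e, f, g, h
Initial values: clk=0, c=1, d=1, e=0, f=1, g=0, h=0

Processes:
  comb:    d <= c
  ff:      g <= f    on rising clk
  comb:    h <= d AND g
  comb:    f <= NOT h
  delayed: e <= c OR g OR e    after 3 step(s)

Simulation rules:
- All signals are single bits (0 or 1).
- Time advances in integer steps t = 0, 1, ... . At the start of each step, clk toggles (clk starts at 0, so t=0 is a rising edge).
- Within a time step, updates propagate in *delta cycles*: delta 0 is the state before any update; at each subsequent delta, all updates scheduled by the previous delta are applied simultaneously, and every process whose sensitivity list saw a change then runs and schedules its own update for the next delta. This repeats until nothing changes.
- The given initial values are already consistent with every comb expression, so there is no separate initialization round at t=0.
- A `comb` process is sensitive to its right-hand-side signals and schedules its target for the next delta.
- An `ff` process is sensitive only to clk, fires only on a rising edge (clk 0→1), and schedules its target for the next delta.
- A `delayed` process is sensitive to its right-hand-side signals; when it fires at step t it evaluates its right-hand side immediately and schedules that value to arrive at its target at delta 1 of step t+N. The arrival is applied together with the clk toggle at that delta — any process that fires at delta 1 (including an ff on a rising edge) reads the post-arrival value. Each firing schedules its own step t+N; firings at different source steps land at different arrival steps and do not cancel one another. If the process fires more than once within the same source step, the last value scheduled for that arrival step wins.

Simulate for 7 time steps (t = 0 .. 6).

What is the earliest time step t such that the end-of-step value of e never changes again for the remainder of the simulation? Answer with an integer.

3

t0.Δ0 e=0 h=0 d=1 c=1 g=0 f=1 clk=0
t0.Δ1 e=0 h=0 d=1 c=1 g=0 f=1 clk=1
t0.Δ2 e=0 h=0 d=1 c=1 g=1 f=1 clk=1
t0.Δ3 e=0 h=1 d=1 c=1 g=1 f=1 clk=1
t0.Δ4 e=0 h=1 d=1 c=1 g=1 f=0 clk=1
t1.Δ0 e=0 h=1 d=1 c=1 g=1 f=0 clk=1
t1.Δ1 e=0 h=1 d=1 c=1 g=1 f=0 clk=0
t2.Δ0 e=0 h=1 d=1 c=1 g=1 f=0 clk=0
t2.Δ1 e=0 h=1 d=1 c=1 g=1 f=0 clk=1
t2.Δ2 e=0 h=1 d=1 c=1 g=0 f=0 clk=1
t2.Δ3 e=0 h=0 d=1 c=1 g=0 f=0 clk=1
t2.Δ4 e=0 h=0 d=1 c=1 g=0 f=1 clk=1
t3.Δ0 e=0 h=0 d=1 c=1 g=0 f=1 clk=1
t3.Δ1 e=1 h=0 d=1 c=1 g=0 f=1 clk=0
t4.Δ0 e=1 h=0 d=1 c=1 g=0 f=1 clk=0
t4.Δ1 e=1 h=0 d=1 c=1 g=0 f=1 clk=1
t4.Δ2 e=1 h=0 d=1 c=1 g=1 f=1 clk=1
t4.Δ3 e=1 h=1 d=1 c=1 g=1 f=1 clk=1
t4.Δ4 e=1 h=1 d=1 c=1 g=1 f=0 clk=1
t5.Δ0 e=1 h=1 d=1 c=1 g=1 f=0 clk=1
t5.Δ1 e=1 h=1 d=1 c=1 g=1 f=0 clk=0
t6.Δ0 e=1 h=1 d=1 c=1 g=1 f=0 clk=0
t6.Δ1 e=1 h=1 d=1 c=1 g=1 f=0 clk=1
t6.Δ2 e=1 h=1 d=1 c=1 g=0 f=0 clk=1
t6.Δ3 e=1 h=0 d=1 c=1 g=0 f=0 clk=1
t6.Δ4 e=1 h=0 d=1 c=1 g=0 f=1 clk=1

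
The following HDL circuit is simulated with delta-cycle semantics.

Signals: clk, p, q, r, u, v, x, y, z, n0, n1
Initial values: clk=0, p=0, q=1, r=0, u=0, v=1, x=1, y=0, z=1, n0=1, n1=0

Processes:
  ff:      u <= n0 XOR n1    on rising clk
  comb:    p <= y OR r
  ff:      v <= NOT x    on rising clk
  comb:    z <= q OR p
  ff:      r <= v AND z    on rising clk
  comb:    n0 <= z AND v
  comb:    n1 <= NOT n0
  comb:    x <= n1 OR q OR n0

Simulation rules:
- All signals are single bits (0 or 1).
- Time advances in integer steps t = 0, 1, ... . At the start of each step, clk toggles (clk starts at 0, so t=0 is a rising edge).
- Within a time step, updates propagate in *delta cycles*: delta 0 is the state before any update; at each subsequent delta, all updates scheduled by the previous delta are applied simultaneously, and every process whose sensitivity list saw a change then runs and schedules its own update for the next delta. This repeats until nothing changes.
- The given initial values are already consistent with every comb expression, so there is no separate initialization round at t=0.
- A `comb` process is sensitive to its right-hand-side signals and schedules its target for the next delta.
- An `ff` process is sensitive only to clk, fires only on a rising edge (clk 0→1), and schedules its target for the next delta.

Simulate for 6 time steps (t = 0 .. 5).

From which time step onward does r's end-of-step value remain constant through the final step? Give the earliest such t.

t=0 Δ0: q=1 x=1 v=1 y=0 r=0 p=0 clk=0 z=1 n1=0 u=0 n0=1
  Δ1: clk:0→1
  Δ2: v:1→0, r:0→1, u:0→1
  Δ3: p:0→1, n0:1→0
  Δ4: n1:0→1
  (4Δ to stable)
t=1 Δ0: q=1 x=1 v=0 y=0 r=1 p=1 clk=1 z=1 n1=1 u=1 n0=0
  Δ1: clk:1→0
  (1Δ to stable)
t=2 Δ0: q=1 x=1 v=0 y=0 r=1 p=1 clk=0 z=1 n1=1 u=1 n0=0
  Δ1: clk:0→1
  Δ2: r:1→0
  Δ3: p:1→0
  (3Δ to stable)
t=3 Δ0: q=1 x=1 v=0 y=0 r=0 p=0 clk=1 z=1 n1=1 u=1 n0=0
  Δ1: clk:1→0
  (1Δ to stable)
t=4 Δ0: q=1 x=1 v=0 y=0 r=0 p=0 clk=0 z=1 n1=1 u=1 n0=0
  Δ1: clk:0→1
  (1Δ to stable)
t=5 Δ0: q=1 x=1 v=0 y=0 r=0 p=0 clk=1 z=1 n1=1 u=1 n0=0
  Δ1: clk:1→0
  (1Δ to stable)

2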